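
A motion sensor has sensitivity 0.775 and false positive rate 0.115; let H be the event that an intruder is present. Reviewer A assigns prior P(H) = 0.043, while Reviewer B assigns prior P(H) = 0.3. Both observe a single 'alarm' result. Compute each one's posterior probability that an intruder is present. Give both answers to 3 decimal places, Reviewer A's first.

Reviewer A: 0.232; Reviewer B: 0.743

P('+'|H) = 0.775, P('+'|¬H) = 0.115.
Reviewer A: numerator 0.775·0.043 = 0.033325; evidence = 0.033325+0.115·0.957 = 0.14338; posterior = 0.232.
Reviewer B: numerator 0.775·0.3 = 0.23250; evidence = 0.23250+0.115·0.7 = 0.31300; posterior = 0.743.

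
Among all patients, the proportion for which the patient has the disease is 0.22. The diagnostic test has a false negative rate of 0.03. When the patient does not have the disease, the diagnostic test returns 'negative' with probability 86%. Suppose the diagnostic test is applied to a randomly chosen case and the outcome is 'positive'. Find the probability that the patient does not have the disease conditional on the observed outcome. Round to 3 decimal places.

Write H for 'the patient has the disease'. Prior odds H:¬H = 0.22/0.78 = 0.28205. For the 'positive' outcome, the likelihood ratio is 0.97/0.14 = 6.9286.
Posterior odds = 0.28205 × 6.9286 = 1.9542, so P(H|E) = 1.9542/(1+1.9542) = 0.662. Then P(¬H|E) = 1 − 0.662 = 0.338.

P(¬H | E) ≈ 0.338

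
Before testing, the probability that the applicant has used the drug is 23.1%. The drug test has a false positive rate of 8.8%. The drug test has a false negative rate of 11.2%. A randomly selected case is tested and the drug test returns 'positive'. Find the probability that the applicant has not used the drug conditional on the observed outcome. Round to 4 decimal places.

Write H for 'the applicant has used the drug'. Prior odds H:¬H = 0.231/0.769 = 0.30039. For the 'positive' outcome, the likelihood ratio is 0.888/0.088 = 10.091.
Posterior odds = 0.30039 × 10.091 = 3.0312, so P(H|E) = 3.0312/(1+3.0312) = 0.7519. Then P(¬H|E) = 1 − 0.7519 = 0.2481.

P(¬H | E) ≈ 0.2481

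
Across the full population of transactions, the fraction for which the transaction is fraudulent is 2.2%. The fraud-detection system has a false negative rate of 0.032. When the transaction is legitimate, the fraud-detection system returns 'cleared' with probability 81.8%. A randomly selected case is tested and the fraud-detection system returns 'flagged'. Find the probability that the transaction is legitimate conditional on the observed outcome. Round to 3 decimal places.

Write H for 'the transaction is fraudulent'. Prior odds H:¬H = 0.022/0.978 = 0.022495. For the 'flagged' outcome, the likelihood ratio is 0.968/0.182 = 5.3187.
Posterior odds = 0.022495 × 5.3187 = 0.11964, so P(H|E) = 0.11964/(1+0.11964) = 0.107. Then P(¬H|E) = 1 − 0.107 = 0.893.

P(¬H | E) ≈ 0.893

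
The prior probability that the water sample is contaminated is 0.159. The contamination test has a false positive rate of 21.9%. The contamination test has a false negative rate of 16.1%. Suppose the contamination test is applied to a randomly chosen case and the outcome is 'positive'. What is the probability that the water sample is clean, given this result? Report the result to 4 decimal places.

P(¬H | E) ≈ 0.5799

Write H for 'the water sample is contaminated'. Prior odds H:¬H = 0.159/0.841 = 0.18906. For the 'positive' outcome, the likelihood ratio is 0.839/0.219 = 3.8311.
Posterior odds = 0.18906 × 3.8311 = 0.72430, so P(H|E) = 0.72430/(1+0.72430) = 0.4201. Then P(¬H|E) = 1 − 0.4201 = 0.5799.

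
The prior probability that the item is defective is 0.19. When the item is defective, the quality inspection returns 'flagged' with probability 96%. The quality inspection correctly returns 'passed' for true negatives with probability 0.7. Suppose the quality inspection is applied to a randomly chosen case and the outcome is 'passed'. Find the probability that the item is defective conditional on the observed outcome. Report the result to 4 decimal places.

P(H | E) ≈ 0.0132

Let H be the event that the item is defective. P(H) = 0.19, so P(¬H) = 0.81. With E the 'passed' result, P(E|H) = 0.04 and P(E|¬H) = 0.7.
P(E) = 0.04·0.19 + 0.7·0.81 = 0.0076000 + 0.56700 = 0.57460.
By Bayes' theorem, P(H|E) = 0.0076000 / 0.57460 = 0.0132.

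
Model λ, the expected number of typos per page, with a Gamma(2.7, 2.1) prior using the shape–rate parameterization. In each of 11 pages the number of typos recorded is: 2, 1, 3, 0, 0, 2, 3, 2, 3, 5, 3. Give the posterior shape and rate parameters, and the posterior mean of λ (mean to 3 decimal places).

Total count ∑xᵢ = 24 over n = 11 pages.
Gamma is conjugate to the Poisson likelihood: posterior is Gamma(shape = 2.7+24 = 26.7, rate = 2.1+11 = 13.1).
Posterior mean = shape/rate = 26.7/13.1 = 2.038.

Posterior: Gamma(shape=26.7, rate=13.1); mean ≈ 2.038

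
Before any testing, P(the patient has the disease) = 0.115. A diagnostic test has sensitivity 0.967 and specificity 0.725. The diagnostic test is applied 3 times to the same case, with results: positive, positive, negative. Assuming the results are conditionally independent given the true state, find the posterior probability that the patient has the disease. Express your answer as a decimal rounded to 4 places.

Posterior P(H) ≈ 0.0681

With H the event that the patient has the disease, the joint likelihood of the observed sequence is P(data|H) = 0.967·0.967·0.033 = 0.030858 and P(data|¬H) = 0.275·0.275·0.725 = 0.054828.
Bayes: P(H|data) = 0.115·0.030858 / (0.115·0.030858 + 0.885·0.054828) = 0.0035487/0.052072 = 0.0681.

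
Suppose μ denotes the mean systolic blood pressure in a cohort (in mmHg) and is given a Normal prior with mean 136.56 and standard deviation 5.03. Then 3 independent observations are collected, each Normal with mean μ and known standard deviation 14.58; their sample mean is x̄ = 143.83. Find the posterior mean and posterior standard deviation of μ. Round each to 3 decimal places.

Posterior mean ≈ 138.473; posterior SD ≈ 4.318

With known σ, the Normal prior is conjugate. Weight on the data is w = (n/σ²)/(n/σ² + 1/τ₀²) = 0.0141126/(0.0141126+0.0395243) = 0.26311.
Posterior mean = w·x̄ + (1−w)·μ₀ = 0.26311·143.83 + 0.73689·136.56 = 138.473. Posterior variance = 1/(0.0141126+0.0395243) = 18.6439, so SD = 4.318.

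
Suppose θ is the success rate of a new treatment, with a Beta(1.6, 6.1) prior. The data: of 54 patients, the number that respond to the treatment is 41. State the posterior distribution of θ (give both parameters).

Observing 41 successes and 13 failures updates Beta(1.6, 6.1) by adding the success and failure counts to the two shape parameters: α = 1.6+41 = 42.6, β = 6.1+13 = 19.1.

Posterior: Beta(42.6, 19.1)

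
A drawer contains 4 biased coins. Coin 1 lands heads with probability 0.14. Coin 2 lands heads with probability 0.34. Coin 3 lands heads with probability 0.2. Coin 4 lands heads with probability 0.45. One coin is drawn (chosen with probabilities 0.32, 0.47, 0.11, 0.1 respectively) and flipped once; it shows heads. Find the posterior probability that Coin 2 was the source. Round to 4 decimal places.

P(heads|C1) = 0.14; P(heads|C2) = 0.34; P(heads|C3) = 0.2; P(heads|C4) = 0.45.
Prior × likelihood for each source: 0.32·0.14=0.04480, 0.47·0.34=0.1598, 0.11·0.2=0.02200, 0.1·0.45=0.04500. Summing gives P(heads) = 0.27160.
P(Coin 2 | heads) = 0.1598 / 0.27160 = 0.5884.

Posterior probability ≈ 0.5884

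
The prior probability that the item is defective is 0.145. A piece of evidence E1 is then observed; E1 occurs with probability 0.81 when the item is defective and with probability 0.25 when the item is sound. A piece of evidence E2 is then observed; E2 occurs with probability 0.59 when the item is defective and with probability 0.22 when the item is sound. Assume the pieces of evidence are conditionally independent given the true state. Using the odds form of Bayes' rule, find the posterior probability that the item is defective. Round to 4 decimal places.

Posterior probability ≈ 0.5957

Prior odds = 0.145/(1−0.145) = 0.16959. In log-odds, ln(0.16959) = -1.7744.
Add log likelihood ratios: ln(3.2400) + ln(2.6818) = 2.1621.
Posterior log-odds = 0.38770, so posterior odds = exp(0.38770) = 1.4736. Converting, P(H|E) = 1.4736/2.4736 = 0.5957.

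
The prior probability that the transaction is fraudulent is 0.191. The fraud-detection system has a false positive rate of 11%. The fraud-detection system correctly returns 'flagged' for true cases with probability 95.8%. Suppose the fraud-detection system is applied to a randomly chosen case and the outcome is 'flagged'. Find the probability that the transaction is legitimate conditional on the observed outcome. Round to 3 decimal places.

Let H be the event that the transaction is fraudulent. P(H) = 0.191, so P(¬H) = 0.809. With E the 'flagged' result, P(E|H) = 0.958 and P(E|¬H) = 0.11.
P(E) = 0.958·0.191 + 0.11·0.809 = 0.18298 + 0.088990 = 0.27197.
By Bayes' theorem, P(H|E) = 0.18298 / 0.27197 = 0.673. Hence P(¬H|E) = 1 − 0.673 = 0.327.

P(¬H | E) ≈ 0.327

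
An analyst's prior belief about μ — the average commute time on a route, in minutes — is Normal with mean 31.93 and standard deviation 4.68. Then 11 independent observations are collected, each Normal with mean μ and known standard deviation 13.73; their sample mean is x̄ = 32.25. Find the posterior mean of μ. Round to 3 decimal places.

Prior precision 1/τ₀² = 1/4.68² = 0.0456571; data precision n/σ² = 11/13.73² = 0.0583514.
Posterior precision = 0.0456571 + 0.0583514 = 0.104009.
Posterior mean = (0.0456571·31.93 + 0.0583514·32.25) / 0.104009 = 32.110.

Posterior mean ≈ 32.110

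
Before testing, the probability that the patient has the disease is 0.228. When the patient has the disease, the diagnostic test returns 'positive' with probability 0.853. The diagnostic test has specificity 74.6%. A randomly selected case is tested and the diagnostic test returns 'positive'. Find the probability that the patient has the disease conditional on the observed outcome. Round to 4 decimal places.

Write H for 'the patient has the disease'. Prior odds H:¬H = 0.228/0.772 = 0.29534. For the 'positive' outcome, the likelihood ratio is 0.853/0.254 = 3.3583.
Posterior odds = 0.29534 × 3.3583 = 0.99182, so P(H|E) = 0.99182/(1+0.99182) = 0.4979.

P(H | E) ≈ 0.4979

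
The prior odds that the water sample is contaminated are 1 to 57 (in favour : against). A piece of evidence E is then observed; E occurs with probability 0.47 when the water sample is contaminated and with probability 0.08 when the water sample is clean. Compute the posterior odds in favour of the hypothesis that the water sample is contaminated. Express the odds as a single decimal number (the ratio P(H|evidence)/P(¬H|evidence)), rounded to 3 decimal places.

Posterior odds ≈ 0.103

Prior odds = 1/57 = 0.017544.
Likelihood ratio for E = 0.47/0.08 = 5.8750.
Posterior odds = prior odds × LR = 0.10307.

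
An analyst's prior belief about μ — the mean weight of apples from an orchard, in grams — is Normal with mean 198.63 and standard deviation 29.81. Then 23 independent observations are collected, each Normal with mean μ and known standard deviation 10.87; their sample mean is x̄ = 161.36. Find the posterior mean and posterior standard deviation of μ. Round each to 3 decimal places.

Posterior mean ≈ 161.574; posterior SD ≈ 2.260

Prior precision 1/τ₀² = 1/29.81² = 0.00112532; data precision n/σ² = 23/10.87² = 0.194656.
Posterior precision = 0.00112532 + 0.194656 = 0.195782, giving posterior SD = 1/√0.195782 = 2.260.
Posterior mean = (0.00112532·198.63 + 0.194656·161.36) / 0.195782 = 161.574.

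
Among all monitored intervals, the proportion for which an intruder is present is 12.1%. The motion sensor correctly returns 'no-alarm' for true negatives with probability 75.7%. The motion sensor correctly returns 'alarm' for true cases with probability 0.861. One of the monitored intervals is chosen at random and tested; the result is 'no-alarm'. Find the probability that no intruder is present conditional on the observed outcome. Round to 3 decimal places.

Let H be the event that an intruder is present. P(H) = 0.121, so P(¬H) = 0.879. With E the 'no-alarm' result, P(E|H) = 0.139 and P(E|¬H) = 0.757.
P(E) = 0.139·0.121 + 0.757·0.879 = 0.016819 + 0.66540 = 0.68222.
By Bayes' theorem, P(H|E) = 0.016819 / 0.68222 = 0.025. Hence P(¬H|E) = 1 − 0.025 = 0.975.

P(¬H | E) ≈ 0.975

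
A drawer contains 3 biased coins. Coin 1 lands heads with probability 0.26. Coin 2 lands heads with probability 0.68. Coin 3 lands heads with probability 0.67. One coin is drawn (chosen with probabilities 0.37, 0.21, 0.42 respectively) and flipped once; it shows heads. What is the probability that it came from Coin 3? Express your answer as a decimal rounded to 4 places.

P(heads|C1) = 0.26; P(heads|C2) = 0.68; P(heads|C3) = 0.67.
Prior × likelihood for each source: 0.37·0.26=0.09620, 0.21·0.68=0.1428, 0.42·0.67=0.2814. Summing gives P(heads) = 0.52040.
P(Coin 3 | heads) = 0.2814 / 0.52040 = 0.5407.

Posterior probability ≈ 0.5407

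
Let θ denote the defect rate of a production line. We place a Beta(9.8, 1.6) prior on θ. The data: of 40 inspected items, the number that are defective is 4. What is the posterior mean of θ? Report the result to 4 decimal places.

Posterior mean ≈ 0.2685

The binomial likelihood is conjugate to the Beta prior: with 4 successes and 36 failures, the posterior is Beta(9.8+4, 1.6+36) = Beta(13.8, 37.6).
E[θ | data] = 13.8/(13.8+37.6) = 0.2685.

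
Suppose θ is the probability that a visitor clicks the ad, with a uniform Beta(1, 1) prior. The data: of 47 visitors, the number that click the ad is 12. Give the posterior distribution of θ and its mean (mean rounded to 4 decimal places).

The binomial likelihood is conjugate to the Beta prior: with 12 successes and 35 failures, the posterior is Beta(1+12, 1+35) = Beta(13, 36).
E[θ | data] = 13/(13+36) = 0.2653.

Posterior: Beta(13, 36); mean ≈ 0.2653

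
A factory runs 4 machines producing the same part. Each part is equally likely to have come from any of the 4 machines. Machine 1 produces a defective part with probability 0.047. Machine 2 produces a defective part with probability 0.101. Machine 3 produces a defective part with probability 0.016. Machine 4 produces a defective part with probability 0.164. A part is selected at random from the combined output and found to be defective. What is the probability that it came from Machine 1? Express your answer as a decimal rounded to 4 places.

Posterior probability ≈ 0.1433

Tabulate prior·likelihood by source: [1] prior 0.25, lik 0.047, product 0.01175; [2] prior 0.25, lik 0.101, product 0.02525; [3] prior 0.25, lik 0.016, product 0.004000; [4] prior 0.25, lik 0.164, product 0.04100.
Normalizing constant = 0.082000; the posterior for Machine 1 is its product over the sum, 0.01175/0.082000 = 0.1433.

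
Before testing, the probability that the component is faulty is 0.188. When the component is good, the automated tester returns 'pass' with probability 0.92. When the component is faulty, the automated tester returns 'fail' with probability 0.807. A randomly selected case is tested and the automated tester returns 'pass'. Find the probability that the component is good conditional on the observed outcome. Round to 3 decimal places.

Let H be the event that the component is faulty. P(H) = 0.188, so P(¬H) = 0.812. With E the 'pass' result, P(E|H) = 0.193 and P(E|¬H) = 0.92.
P(E) = 0.193·0.188 + 0.92·0.812 = 0.036284 + 0.74704 = 0.78332.
By Bayes' theorem, P(H|E) = 0.036284 / 0.78332 = 0.046. Hence P(¬H|E) = 1 − 0.046 = 0.954.

P(¬H | E) ≈ 0.954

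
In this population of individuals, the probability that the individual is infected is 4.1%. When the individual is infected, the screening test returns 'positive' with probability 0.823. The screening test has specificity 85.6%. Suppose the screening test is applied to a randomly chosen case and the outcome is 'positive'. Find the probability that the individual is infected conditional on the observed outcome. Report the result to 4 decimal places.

P(H | E) ≈ 0.1964

Let H be the event that the individual is infected. P(H) = 0.041, so P(¬H) = 0.959. With E the 'positive' result, P(E|H) = 0.823 and P(E|¬H) = 0.144.
P(E) = 0.823·0.041 + 0.144·0.959 = 0.033743 + 0.13810 = 0.17184.
By Bayes' theorem, P(H|E) = 0.033743 / 0.17184 = 0.1964.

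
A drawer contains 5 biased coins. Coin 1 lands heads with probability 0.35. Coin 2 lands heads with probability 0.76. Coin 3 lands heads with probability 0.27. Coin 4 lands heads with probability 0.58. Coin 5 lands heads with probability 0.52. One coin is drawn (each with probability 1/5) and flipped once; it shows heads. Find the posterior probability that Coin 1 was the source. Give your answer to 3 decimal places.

Posterior probability ≈ 0.141

P(heads|C1) = 0.35; P(heads|C2) = 0.76; P(heads|C3) = 0.27; P(heads|C4) = 0.58; P(heads|C5) = 0.52.
Prior × likelihood for each source: 0.2·0.35=0.07000, 0.2·0.76=0.1520, 0.2·0.27=0.05400, 0.2·0.58=0.1160, 0.2·0.52=0.1040. Summing gives P(heads) = 0.49600.
P(Coin 1 | heads) = 0.07000 / 0.49600 = 0.141.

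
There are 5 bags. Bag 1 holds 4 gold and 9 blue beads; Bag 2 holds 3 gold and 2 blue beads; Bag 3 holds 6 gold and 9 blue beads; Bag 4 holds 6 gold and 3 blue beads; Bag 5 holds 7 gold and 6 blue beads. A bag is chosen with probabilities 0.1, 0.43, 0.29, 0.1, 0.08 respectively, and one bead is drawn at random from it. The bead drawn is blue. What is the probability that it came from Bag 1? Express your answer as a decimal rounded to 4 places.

Posterior probability ≈ 0.1426

P(blue|Bag 1) = 0.6923; P(blue|Bag 2) = 0.4; P(blue|Bag 3) = 0.6; P(blue|Bag 4) = 0.3333; P(blue|Bag 5) = 0.4615.
Prior × likelihood for each source: 0.1·0.6923=0.06923, 0.43·0.4=0.1720, 0.29·0.6=0.1740, 0.1·0.3333=0.03333, 0.08·0.4615=0.03692. Summing gives P(blue) = 0.48549.
P(Bag 1 | blue) = 0.06923 / 0.48549 = 0.1426.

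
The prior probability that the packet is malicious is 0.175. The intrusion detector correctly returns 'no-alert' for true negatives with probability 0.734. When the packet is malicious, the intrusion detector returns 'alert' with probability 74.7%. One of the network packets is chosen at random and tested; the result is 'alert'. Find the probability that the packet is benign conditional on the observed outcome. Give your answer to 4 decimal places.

P(¬H | E) ≈ 0.6267

Write H for 'the packet is malicious'. Prior odds H:¬H = 0.175/0.825 = 0.21212. For the 'alert' outcome, the likelihood ratio is 0.747/0.266 = 2.8083.
Posterior odds = 0.21212 × 2.8083 = 0.59569, so P(H|E) = 0.59569/(1+0.59569) = 0.3733. Then P(¬H|E) = 1 − 0.3733 = 0.6267.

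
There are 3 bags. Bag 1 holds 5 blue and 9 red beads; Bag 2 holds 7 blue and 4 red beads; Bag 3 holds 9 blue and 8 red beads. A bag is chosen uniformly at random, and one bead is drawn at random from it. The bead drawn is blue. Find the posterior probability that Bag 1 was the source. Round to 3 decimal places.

Posterior probability ≈ 0.235

P(blue|Bag 1) = 0.3571; P(blue|Bag 2) = 0.6364; P(blue|Bag 3) = 0.5294.
Prior × likelihood for each source: 0.333333·0.3571=0.1190, 0.333333·0.6364=0.2121, 0.333333·0.5294=0.1765. Summing gives P(blue) = 0.50764.
P(Bag 1 | blue) = 0.1190 / 0.50764 = 0.235.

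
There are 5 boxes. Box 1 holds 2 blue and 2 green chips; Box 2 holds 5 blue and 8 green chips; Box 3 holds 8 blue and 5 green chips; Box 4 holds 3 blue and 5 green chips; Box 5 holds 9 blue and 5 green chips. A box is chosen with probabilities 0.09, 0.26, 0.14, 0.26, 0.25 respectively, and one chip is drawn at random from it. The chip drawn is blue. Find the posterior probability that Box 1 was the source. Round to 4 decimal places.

Posterior probability ≈ 0.0920

P(blue|Box 1) = 0.5; P(blue|Box 2) = 0.3846; P(blue|Box 3) = 0.6154; P(blue|Box 4) = 0.375; P(blue|Box 5) = 0.6429.
Prior × likelihood for each source: 0.09·0.5=0.04500, 0.26·0.3846=0.1000, 0.14·0.6154=0.08615, 0.26·0.375=0.09750, 0.25·0.6429=0.1607. Summing gives P(blue) = 0.48937.
P(Box 1 | blue) = 0.04500 / 0.48937 = 0.0920.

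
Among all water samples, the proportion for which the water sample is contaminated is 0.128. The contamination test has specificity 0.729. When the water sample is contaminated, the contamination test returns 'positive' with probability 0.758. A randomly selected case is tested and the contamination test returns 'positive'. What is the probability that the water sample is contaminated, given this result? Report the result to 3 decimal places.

P(H | E) ≈ 0.291

Write H for 'the water sample is contaminated'. Prior odds H:¬H = 0.128/0.872 = 0.14679. For the 'positive' outcome, the likelihood ratio is 0.758/0.271 = 2.7970.
Posterior odds = 0.14679 × 2.7970 = 0.41058, so P(H|E) = 0.41058/(1+0.41058) = 0.291.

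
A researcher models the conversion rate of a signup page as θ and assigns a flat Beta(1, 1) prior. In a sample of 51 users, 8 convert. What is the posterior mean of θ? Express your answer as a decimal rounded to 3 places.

Observing 8 successes and 43 failures updates Beta(1, 1) by adding the success and failure counts to the two shape parameters: α = 1+8 = 9, β = 1+43 = 44.
Posterior mean = α/(α+β) = 9/53 = 0.170.

Posterior mean ≈ 0.170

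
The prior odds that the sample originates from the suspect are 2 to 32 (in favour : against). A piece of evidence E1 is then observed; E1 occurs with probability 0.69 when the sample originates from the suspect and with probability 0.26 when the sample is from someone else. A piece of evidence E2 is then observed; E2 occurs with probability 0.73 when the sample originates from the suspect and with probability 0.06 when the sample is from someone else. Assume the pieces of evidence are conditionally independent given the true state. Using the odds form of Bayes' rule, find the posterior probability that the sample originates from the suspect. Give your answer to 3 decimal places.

Posterior probability ≈ 0.669

Prior odds = 2/32 = 0.062500. In log-odds, ln(0.062500) = -2.7726.
Add log likelihood ratios: ln(2.6538) + ln(12.167) = 3.4747.
Posterior log-odds = 0.70212, so posterior odds = exp(0.70212) = 2.0180. Converting, P(H|E) = 2.0180/3.0180 = 0.669.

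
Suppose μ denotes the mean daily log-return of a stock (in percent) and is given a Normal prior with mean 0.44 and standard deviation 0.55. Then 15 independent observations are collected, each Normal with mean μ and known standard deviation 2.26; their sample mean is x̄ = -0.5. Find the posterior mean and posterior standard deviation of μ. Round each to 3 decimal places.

With known σ, the Normal prior is conjugate. Weight on the data is w = (n/σ²)/(n/σ² + 1/τ₀²) = 2.93680/(2.93680+3.30579) = 0.47045.
Posterior mean = w·x̄ + (1−w)·μ₀ = 0.47045·-0.5 + 0.52955·0.44 = -0.002. Posterior variance = 1/(2.93680+3.30579) = 0.160190, so SD = 0.400.

Posterior mean ≈ -0.002; posterior SD ≈ 0.400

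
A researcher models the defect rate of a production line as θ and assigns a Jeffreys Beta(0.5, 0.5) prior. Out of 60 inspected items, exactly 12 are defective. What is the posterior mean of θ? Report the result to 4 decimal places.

Posterior mean ≈ 0.2049

The binomial likelihood is conjugate to the Beta prior: with 12 successes and 48 failures, the posterior is Beta(0.5+12, 0.5+48) = Beta(12.5, 48.5).
Posterior mean = α/(α+β) = 12.5/61 = 0.2049.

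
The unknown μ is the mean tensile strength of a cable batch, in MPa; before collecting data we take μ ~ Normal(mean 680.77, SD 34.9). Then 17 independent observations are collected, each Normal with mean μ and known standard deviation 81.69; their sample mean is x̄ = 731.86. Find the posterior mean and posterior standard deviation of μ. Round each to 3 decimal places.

With known σ, the Normal prior is conjugate. Weight on the data is w = (n/σ²)/(n/σ² + 1/τ₀²) = 0.00254748/(0.00254748+0.00082101) = 0.75627.
Posterior mean = w·x̄ + (1−w)·μ₀ = 0.75627·731.86 + 0.24373·680.77 = 719.408. Posterior variance = 1/(0.00254748+0.00082101) = 296.869, so SD = 17.230.

Posterior mean ≈ 719.408; posterior SD ≈ 17.230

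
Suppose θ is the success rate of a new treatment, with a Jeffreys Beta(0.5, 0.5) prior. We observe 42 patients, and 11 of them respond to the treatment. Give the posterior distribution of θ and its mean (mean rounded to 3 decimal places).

Posterior: Beta(11.5, 31.5); mean ≈ 0.267

Observing 11 successes and 31 failures updates Beta(0.5, 0.5) by adding the success and failure counts to the two shape parameters: α = 0.5+11 = 11.5, β = 0.5+31 = 31.5.
Posterior mean = α/(α+β) = 11.5/43 = 0.267.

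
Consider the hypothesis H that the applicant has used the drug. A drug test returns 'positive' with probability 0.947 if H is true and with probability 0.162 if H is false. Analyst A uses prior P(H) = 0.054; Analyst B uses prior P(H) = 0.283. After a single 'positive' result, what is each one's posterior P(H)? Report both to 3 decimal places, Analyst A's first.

Analyst A: 0.250; Analyst B: 0.698

P('+'|H) = 0.947, P('+'|¬H) = 0.162.
Analyst A: numerator 0.947·0.054 = 0.051138; evidence = 0.051138+0.162·0.946 = 0.20439; posterior = 0.250.
Analyst B: numerator 0.947·0.283 = 0.26800; evidence = 0.26800+0.162·0.717 = 0.38416; posterior = 0.698.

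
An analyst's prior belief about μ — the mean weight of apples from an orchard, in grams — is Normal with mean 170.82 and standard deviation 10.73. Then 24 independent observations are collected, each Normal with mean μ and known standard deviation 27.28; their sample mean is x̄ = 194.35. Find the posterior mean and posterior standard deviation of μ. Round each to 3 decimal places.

Prior precision 1/τ₀² = 1/10.73² = 0.00868561; data precision n/σ² = 24/27.28² = 0.0322495.
Posterior precision = 0.00868561 + 0.0322495 = 0.0409351, giving posterior SD = 1/√0.0409351 = 4.943.
Posterior mean = (0.00868561·170.82 + 0.0322495·194.35) / 0.0409351 = 189.357.

Posterior mean ≈ 189.357; posterior SD ≈ 4.943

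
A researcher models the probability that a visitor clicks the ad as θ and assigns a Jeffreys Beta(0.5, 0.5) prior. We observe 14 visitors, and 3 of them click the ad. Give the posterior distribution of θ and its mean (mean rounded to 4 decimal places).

Posterior: Beta(3.5, 11.5); mean ≈ 0.2333

The binomial likelihood is conjugate to the Beta prior: with 3 successes and 11 failures, the posterior is Beta(0.5+3, 0.5+11) = Beta(3.5, 11.5).
Posterior mean = α/(α+β) = 3.5/15 = 0.2333.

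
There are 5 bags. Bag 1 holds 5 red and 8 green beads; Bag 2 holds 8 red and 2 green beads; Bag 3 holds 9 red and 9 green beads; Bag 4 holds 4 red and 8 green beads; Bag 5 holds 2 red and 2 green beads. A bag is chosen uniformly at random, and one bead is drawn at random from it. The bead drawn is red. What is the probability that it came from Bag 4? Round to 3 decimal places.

Posterior probability ≈ 0.132

Tabulate prior·likelihood by source: [1] prior 0.2, lik 0.3846, product 0.07692; [2] prior 0.2, lik 0.8, product 0.1600; [3] prior 0.2, lik 0.5, product 0.1000; [4] prior 0.2, lik 0.3333, product 0.06667; [5] prior 0.2, lik 0.5, product 0.1000.
Normalizing constant = 0.50359; the posterior for Bag 4 is its product over the sum, 0.06667/0.50359 = 0.132.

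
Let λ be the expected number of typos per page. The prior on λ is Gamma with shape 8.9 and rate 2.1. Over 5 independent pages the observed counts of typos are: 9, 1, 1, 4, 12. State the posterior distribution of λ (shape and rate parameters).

The Poisson likelihood adds the total count to the shape and the number of exposure periods to the rate. Here ∑xᵢ = 27 and n = 5, so shape 8.9→35.9 and rate 2.1→7.1.

Posterior: Gamma(shape=35.9, rate=7.1)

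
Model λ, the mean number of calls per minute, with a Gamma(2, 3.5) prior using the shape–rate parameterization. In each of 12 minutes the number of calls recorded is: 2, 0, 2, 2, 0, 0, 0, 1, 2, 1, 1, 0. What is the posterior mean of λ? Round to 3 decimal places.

Posterior mean ≈ 0.839

Total count ∑xᵢ = 11 over n = 12 minutes.
Gamma is conjugate to the Poisson likelihood: posterior is Gamma(shape = 2+11 = 13, rate = 3.5+12 = 15.5).
E[λ | data] = 13/15.5 = 0.839.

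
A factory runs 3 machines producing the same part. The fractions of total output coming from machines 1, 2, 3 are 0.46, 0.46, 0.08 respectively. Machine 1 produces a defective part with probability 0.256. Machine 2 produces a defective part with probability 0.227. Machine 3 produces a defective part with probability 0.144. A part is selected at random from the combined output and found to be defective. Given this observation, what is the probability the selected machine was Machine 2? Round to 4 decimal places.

Tabulate prior·likelihood by source: [1] prior 0.46, lik 0.256, product 0.1178; [2] prior 0.46, lik 0.227, product 0.1044; [3] prior 0.08, lik 0.144, product 0.01152.
Normalizing constant = 0.23370; the posterior for Machine 2 is its product over the sum, 0.1044/0.23370 = 0.4468.

Posterior probability ≈ 0.4468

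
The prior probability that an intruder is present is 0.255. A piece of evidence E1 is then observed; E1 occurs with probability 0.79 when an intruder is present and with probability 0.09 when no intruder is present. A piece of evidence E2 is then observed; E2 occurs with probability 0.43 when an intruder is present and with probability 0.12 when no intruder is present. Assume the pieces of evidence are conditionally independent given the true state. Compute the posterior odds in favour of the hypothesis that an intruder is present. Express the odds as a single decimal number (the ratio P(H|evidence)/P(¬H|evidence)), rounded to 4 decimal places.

Posterior odds ≈ 10.7660

Prior odds = 0.255/(1−0.255) = 0.34228. In log-odds, ln(0.34228) = -1.0721.
Add log likelihood ratios: ln(8.7778) + ln(3.5833) = 3.4485.
Posterior log-odds = 2.3764, so posterior odds = exp(2.3764) = 10.766.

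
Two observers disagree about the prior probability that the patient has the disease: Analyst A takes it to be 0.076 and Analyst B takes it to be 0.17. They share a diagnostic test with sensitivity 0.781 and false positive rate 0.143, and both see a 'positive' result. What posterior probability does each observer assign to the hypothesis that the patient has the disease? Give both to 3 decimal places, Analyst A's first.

The likelihood ratio for a 'positive' result is 0.781/0.143 = 5.4615.
Analyst A: prior odds 0.076/0.924 = 0.082251; posterior odds 0.44922; posterior probability 0.310.
Analyst B: prior odds 0.17/0.83 = 0.20482; posterior odds 1.1186; posterior probability 0.528.

Analyst A: 0.310; Analyst B: 0.528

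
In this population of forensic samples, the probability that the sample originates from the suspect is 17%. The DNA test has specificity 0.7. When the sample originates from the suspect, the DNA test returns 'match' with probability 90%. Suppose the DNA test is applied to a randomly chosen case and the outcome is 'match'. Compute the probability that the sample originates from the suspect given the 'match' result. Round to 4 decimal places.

P(H | E) ≈ 0.3806

Write H for 'the sample originates from the suspect'. Prior odds H:¬H = 0.17/0.83 = 0.20482. For the 'match' outcome, the likelihood ratio is 0.9/0.3 = 3.0000.
Posterior odds = 0.20482 × 3.0000 = 0.61446, so P(H|E) = 0.61446/(1+0.61446) = 0.3806.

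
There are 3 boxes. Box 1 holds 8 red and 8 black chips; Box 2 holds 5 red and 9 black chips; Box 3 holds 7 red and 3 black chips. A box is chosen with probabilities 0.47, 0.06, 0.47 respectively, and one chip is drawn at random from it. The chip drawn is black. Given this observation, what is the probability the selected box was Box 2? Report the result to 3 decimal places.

Tabulate prior·likelihood by source: [1] prior 0.47, lik 0.5, product 0.2350; [2] prior 0.06, lik 0.6429, product 0.03857; [3] prior 0.47, lik 0.3, product 0.1410.
Normalizing constant = 0.41457; the posterior for Box 2 is its product over the sum, 0.03857/0.41457 = 0.093.

Posterior probability ≈ 0.093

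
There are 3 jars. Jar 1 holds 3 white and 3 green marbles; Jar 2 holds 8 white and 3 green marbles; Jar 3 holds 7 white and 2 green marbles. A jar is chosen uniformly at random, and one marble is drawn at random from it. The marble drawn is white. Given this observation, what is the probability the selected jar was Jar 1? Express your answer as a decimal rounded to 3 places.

P(white|Jar 1) = 0.5; P(white|Jar 2) = 0.7273; P(white|Jar 3) = 0.7778.
Prior × likelihood for each source: 0.333333·0.5=0.1667, 0.333333·0.7273=0.2424, 0.333333·0.7778=0.2593. Summing gives P(white) = 0.66835.
P(Jar 1 | white) = 0.1667 / 0.66835 = 0.249.

Posterior probability ≈ 0.249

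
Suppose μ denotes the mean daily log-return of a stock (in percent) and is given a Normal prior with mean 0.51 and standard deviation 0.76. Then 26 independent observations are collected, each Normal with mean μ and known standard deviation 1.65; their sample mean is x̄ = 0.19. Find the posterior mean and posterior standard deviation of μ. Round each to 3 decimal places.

With known σ, the Normal prior is conjugate. Weight on the data is w = (n/σ²)/(n/σ² + 1/τ₀²) = 9.55005/(9.55005+1.73130) = 0.84653.
Posterior mean = w·x̄ + (1−w)·μ₀ = 0.84653·0.19 + 0.15347·0.51 = 0.239. Posterior variance = 1/(9.55005+1.73130) = 0.0886419, so SD = 0.298.

Posterior mean ≈ 0.239; posterior SD ≈ 0.298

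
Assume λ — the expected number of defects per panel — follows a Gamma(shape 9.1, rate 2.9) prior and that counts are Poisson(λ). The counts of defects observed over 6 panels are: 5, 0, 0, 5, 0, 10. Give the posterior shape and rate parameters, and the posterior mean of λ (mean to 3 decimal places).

The Poisson likelihood adds the total count to the shape and the number of exposure periods to the rate. Here ∑xᵢ = 20 and n = 6, so shape 9.1→29.1 and rate 2.9→8.9.
E[λ | data] = 29.1/8.9 = 3.270.

Posterior: Gamma(shape=29.1, rate=8.9); mean ≈ 3.270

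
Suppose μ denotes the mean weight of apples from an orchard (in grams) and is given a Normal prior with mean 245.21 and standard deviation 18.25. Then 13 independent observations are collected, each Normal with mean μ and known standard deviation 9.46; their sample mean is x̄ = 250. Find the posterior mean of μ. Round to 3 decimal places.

Posterior mean ≈ 249.903

Prior precision 1/τ₀² = 1/18.25² = 0.00300244; data precision n/σ² = 13/9.46² = 0.145265.
Posterior precision = 0.00300244 + 0.145265 = 0.148267.
Posterior mean = (0.00300244·245.21 + 0.145265·250) / 0.148267 = 249.903.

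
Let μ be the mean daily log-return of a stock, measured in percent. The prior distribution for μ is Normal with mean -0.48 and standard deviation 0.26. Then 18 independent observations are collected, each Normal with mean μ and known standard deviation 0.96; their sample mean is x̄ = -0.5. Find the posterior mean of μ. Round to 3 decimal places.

Posterior mean ≈ -0.491

Prior precision 1/τ₀² = 1/0.26² = 14.7929; data precision n/σ² = 18/0.96² = 19.5312.
Posterior precision = 14.7929 + 19.5312 = 34.3241.
Posterior mean = (14.7929·-0.48 + 19.5312·-0.5) / 34.3241 = -0.491.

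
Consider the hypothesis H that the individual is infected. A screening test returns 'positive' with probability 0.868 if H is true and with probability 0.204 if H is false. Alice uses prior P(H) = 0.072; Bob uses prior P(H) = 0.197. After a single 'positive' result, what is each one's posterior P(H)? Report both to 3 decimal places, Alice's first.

The likelihood ratio for a 'positive' result is 0.868/0.204 = 4.2549.
Alice: prior odds 0.072/0.928 = 0.077586; posterior odds 0.33012; posterior probability 0.248.
Bob: prior odds 0.197/0.803 = 0.24533; posterior odds 1.0439; posterior probability 0.511.

Alice: 0.248; Bob: 0.511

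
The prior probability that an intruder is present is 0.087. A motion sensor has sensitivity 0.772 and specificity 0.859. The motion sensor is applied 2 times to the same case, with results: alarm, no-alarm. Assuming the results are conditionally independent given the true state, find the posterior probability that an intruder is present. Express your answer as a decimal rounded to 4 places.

With H the event that an intruder is present, the joint likelihood of the observed sequence is P(data|H) = 0.772·0.228 = 0.17602 and P(data|¬H) = 0.141·0.859 = 0.12112.
Bayes: P(H|data) = 0.087·0.17602 / (0.087·0.17602 + 0.913·0.12112) = 0.015313/0.12590 = 0.1216.

Posterior P(H) ≈ 0.1216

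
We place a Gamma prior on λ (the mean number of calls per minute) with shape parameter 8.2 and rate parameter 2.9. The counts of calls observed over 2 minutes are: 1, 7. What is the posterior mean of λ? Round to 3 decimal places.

Total count ∑xᵢ = 8 over n = 2 minutes.
Gamma is conjugate to the Poisson likelihood: posterior is Gamma(shape = 8.2+8 = 16.2, rate = 2.9+2 = 4.9).
Posterior mean = shape/rate = 16.2/4.9 = 3.306.

Posterior mean ≈ 3.306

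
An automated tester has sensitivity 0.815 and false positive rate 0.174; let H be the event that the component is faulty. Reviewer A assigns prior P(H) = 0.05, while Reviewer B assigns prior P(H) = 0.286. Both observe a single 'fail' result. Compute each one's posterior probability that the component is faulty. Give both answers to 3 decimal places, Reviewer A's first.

Reviewer A: 0.198; Reviewer B: 0.652

The likelihood ratio for a 'fail' result is 0.815/0.174 = 4.6839.
Reviewer A: prior odds 0.05/0.95 = 0.052632; posterior odds 0.24652; posterior probability 0.198.
Reviewer B: prior odds 0.286/0.714 = 0.40056; posterior odds 1.8762; posterior probability 0.652.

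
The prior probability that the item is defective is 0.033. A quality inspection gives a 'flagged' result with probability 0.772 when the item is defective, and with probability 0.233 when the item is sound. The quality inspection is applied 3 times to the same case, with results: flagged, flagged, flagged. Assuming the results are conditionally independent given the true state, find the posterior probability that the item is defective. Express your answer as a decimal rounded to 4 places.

Posterior P(H) ≈ 0.5538

Let H be the event that the item is defective; start with P(H) = 0.033. P('flagged'|H) = 0.772, P('flagged'|¬H) = 0.233.
Update on result 1 ('flagged'): P(H) ← 0.772·0.0330 / (0.772·0.0330 + 0.233·0.9670) = 0.025476/0.25079 = 0.1016.
Update on result 2 ('flagged'): P(H) ← 0.772·0.1016 / (0.772·0.1016 + 0.233·0.8984) = 0.078423/0.28775 = 0.2725.
Update on result 3 ('flagged'): P(H) ← 0.772·0.2725 / (0.772·0.2725 + 0.233·0.7275) = 0.21040/0.37990 = 0.5538.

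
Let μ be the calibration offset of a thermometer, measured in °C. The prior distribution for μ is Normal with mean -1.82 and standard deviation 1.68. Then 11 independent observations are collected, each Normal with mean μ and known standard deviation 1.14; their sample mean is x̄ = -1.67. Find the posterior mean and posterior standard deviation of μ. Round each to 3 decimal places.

Posterior mean ≈ -1.676; posterior SD ≈ 0.337

With known σ, the Normal prior is conjugate. Weight on the data is w = (n/σ²)/(n/σ² + 1/τ₀²) = 8.46414/(8.46414+0.354308) = 0.95982.
Posterior mean = w·x̄ + (1−w)·μ₀ = 0.95982·-1.67 + 0.040178·-1.82 = -1.676. Posterior variance = 1/(8.46414+0.354308) = 0.113399, so SD = 0.337.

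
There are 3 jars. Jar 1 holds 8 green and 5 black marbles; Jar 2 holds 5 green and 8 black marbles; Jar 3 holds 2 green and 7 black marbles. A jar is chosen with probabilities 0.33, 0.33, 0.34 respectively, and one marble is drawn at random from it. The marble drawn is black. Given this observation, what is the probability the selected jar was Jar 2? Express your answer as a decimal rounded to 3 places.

P(black|Jar 1) = 0.3846; P(black|Jar 2) = 0.6154; P(black|Jar 3) = 0.7778.
Prior × likelihood for each source: 0.33·0.3846=0.1269, 0.33·0.6154=0.2031, 0.34·0.7778=0.2644. Summing gives P(black) = 0.59444.
P(Jar 2 | black) = 0.2031 / 0.59444 = 0.342.

Posterior probability ≈ 0.342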